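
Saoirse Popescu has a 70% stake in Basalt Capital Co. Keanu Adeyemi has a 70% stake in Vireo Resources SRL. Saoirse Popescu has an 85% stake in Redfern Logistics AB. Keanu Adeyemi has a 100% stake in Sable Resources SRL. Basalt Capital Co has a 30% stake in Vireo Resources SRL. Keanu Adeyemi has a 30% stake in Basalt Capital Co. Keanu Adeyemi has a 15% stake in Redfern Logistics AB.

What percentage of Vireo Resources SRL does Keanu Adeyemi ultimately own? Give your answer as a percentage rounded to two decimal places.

Keanu reaches Vireo along 2 paths.
Direct stake: 70% = 70%.
Via Basalt: 30% × 30% = 9%.
Total: 70% + 9% = 79%.
Rounded: 79.00%.

79.00%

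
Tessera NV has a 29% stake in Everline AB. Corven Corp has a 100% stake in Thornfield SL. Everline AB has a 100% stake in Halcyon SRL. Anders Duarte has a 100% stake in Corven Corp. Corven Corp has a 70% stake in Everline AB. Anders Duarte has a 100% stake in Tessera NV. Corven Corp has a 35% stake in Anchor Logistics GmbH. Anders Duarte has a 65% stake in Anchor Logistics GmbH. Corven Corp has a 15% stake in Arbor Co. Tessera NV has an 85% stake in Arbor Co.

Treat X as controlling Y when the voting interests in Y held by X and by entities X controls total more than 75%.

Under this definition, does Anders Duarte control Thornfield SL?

Yes

Anders holds 100% of Corven, so Anders controls Corven.
Corven holds 100% of Thornfield, so Anders controls Thornfield.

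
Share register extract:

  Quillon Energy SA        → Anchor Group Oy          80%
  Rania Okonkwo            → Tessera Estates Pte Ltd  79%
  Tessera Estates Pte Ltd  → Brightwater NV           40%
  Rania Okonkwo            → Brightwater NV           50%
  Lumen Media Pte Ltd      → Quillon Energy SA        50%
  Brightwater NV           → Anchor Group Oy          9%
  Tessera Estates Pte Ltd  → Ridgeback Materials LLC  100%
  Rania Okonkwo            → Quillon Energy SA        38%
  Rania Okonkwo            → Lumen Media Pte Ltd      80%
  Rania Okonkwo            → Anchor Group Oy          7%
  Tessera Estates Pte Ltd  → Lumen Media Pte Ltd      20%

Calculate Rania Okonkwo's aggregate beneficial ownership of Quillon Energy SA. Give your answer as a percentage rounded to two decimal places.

Rania reaches Quillon along 3 paths.
Direct stake: 38% = 38%.
Via Lumen: 80% × 50% = 40%.
Via Tessera → Lumen: 79% × 20% × 50% = 7.9%.
Total: 38% + 40% + 7.9% = 85.9%.
Rounded: 85.90%.

85.90%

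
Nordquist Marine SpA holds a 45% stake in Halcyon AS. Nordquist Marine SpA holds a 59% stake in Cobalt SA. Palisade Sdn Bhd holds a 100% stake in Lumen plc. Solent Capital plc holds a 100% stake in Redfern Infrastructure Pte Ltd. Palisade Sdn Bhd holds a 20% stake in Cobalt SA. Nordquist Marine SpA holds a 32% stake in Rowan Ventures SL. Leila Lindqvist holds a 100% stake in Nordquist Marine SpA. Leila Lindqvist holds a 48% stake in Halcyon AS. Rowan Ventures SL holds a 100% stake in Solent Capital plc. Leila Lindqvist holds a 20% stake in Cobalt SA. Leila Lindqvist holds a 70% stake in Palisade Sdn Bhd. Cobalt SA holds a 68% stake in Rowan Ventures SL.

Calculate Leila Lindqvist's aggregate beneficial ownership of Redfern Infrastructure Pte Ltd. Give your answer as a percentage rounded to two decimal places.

95.24%

Leila reaches Redfern along 4 paths.
Via Cobalt → Rowan → Solent: 20% × 68% × 100% × 100% = 13.6%.
Via Nordquist → Cobalt → Rowan → Solent: 100% × 59% × 68% × 100% × 100% = 40.12%.
Via Palisade → Cobalt → Rowan → Solent: 70% × 20% × 68% × 100% × 100% = 9.52%.
Via Nordquist → Rowan → Solent: 100% × 32% × 100% × 100% = 32%.
Total: 13.6% + 40.12% + 9.52% + 32% = 95.24%.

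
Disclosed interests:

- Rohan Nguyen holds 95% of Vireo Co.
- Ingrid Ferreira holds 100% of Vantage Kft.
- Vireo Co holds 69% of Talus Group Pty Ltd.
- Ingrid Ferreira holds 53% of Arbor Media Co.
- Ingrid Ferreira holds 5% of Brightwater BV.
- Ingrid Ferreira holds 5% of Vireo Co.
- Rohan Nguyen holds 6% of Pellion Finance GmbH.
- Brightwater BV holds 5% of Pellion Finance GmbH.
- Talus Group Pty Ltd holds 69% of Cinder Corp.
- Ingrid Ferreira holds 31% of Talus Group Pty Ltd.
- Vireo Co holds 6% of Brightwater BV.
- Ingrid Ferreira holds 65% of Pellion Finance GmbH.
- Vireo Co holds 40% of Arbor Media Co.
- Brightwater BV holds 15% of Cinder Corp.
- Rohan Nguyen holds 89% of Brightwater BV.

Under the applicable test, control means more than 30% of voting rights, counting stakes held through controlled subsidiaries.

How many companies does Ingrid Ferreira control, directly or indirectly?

5

Ingrid holds 31% of Talus, so Ingrid controls Talus.
Talus holds 69% of Cinder, so Ingrid controls Cinder.
Ingrid holds 65% of Pellion, so Ingrid controls Pellion.
Ingrid holds 53% of Arbor, so Ingrid controls Arbor.
Ingrid holds 100% of Vantage, so Ingrid controls Vantage.
No other company's threshold is met.
Ingrid controls 5 companies.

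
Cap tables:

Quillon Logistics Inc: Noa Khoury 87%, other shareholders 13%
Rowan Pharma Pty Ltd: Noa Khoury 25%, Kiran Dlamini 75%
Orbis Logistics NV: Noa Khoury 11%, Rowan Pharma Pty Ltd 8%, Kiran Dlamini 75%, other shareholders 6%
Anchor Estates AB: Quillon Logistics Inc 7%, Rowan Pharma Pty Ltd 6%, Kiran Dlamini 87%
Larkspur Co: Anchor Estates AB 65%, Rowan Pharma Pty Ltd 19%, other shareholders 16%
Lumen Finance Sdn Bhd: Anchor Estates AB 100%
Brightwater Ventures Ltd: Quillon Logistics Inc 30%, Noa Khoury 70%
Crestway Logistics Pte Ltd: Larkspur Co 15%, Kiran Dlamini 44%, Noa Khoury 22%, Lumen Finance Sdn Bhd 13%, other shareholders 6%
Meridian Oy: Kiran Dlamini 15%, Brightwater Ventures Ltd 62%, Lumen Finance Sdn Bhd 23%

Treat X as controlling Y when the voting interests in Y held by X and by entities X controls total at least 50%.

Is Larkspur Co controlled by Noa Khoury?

Noa holds 87% of Quillon, so Noa controls Quillon.
Quillon and Noa together hold 30% + 70% = 100% of Brightwater, so Noa controls Brightwater.
Brightwater holds 62% of Meridian, so Noa controls Meridian.
Neither Noa nor any entity Noa controls holds any voting interest in Larkspur.
So Noa does not control Larkspur.

No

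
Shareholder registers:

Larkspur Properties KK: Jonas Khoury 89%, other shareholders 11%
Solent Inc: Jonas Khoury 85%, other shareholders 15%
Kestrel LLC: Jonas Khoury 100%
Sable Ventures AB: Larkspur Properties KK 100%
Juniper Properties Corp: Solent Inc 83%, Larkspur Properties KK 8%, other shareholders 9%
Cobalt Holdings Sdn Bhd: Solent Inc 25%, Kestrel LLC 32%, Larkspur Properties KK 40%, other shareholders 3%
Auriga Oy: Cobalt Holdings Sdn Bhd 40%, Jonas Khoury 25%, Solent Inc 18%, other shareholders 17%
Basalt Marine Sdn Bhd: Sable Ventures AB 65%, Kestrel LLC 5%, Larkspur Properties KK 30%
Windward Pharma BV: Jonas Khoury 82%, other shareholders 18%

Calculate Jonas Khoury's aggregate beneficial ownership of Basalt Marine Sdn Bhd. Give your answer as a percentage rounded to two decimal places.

Jonas reaches Basalt along 3 paths.
Via Larkspur → Sable: 89% × 100% × 65% = 57.85%.
Via Kestrel: 100% × 5% = 5%.
Via Larkspur: 89% × 30% = 26.7%.
Total: 57.85% + 5% + 26.7% = 89.55%.

89.55%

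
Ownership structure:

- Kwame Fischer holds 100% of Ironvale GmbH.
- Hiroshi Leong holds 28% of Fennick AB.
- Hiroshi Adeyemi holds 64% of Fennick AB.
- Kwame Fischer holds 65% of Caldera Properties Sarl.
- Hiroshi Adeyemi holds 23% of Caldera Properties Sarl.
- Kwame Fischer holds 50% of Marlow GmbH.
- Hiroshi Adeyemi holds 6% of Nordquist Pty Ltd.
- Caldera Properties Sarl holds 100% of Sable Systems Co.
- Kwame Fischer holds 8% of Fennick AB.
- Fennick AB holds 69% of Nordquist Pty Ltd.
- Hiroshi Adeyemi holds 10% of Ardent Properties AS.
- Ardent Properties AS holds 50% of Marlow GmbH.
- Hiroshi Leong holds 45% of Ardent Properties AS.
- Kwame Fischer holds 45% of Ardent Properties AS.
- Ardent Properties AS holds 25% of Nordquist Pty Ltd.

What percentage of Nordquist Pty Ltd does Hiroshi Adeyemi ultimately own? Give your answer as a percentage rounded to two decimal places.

52.66%

Hiroshi Adeyemi reaches Nordquist along 3 paths.
Direct stake: 6% = 6%.
Via Ardent: 10% × 25% = 2.5%.
Via Fennick: 64% × 69% = 44.16%.
Total: 6% + 2.5% + 44.16% = 52.66%.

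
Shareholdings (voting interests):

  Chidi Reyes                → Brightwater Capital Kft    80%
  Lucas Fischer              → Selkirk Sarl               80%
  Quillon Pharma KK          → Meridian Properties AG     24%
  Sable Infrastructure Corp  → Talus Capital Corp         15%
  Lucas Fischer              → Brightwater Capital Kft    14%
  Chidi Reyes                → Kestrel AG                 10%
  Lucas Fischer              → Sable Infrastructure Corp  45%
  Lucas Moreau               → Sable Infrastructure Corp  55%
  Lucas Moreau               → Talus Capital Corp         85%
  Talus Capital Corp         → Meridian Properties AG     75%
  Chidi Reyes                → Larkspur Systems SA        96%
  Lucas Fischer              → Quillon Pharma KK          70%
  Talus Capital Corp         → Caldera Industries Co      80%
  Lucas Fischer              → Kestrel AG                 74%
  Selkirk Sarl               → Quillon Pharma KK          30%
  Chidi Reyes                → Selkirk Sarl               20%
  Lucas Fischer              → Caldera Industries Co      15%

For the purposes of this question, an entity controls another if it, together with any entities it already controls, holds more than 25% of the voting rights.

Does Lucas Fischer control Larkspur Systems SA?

Lucas Fischer holds 45% of Sable, so Lucas Fischer controls Sable.
Lucas Fischer holds 80% of Selkirk, so Lucas Fischer controls Selkirk.
Lucas Fischer holds 74% of Kestrel, so Lucas Fischer controls Kestrel.
Selkirk and Lucas Fischer together hold 30% + 70% = 100% of Quillon, so Lucas Fischer controls Quillon.
Neither Lucas Fischer nor any entity Lucas Fischer controls holds any voting interest in Larkspur.
So Lucas Fischer does not control Larkspur.

No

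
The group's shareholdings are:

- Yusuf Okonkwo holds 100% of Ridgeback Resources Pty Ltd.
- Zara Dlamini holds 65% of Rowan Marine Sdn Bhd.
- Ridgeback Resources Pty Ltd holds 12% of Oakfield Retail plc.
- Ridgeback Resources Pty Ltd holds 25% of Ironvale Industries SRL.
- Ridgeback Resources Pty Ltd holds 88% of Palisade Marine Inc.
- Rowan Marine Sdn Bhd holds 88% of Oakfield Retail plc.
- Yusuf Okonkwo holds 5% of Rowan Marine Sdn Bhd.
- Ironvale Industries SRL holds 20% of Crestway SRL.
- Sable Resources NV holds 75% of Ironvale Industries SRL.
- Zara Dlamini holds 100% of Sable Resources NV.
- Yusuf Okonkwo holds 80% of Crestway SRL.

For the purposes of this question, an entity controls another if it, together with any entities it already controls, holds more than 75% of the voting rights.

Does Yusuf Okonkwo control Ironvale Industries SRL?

Yusuf holds 100% of Ridgeback, so Yusuf controls Ridgeback.
Ridgeback holds 88% of Palisade, so Yusuf controls Palisade.
Yusuf holds 80% of Crestway, so Yusuf controls Crestway.
In Ironvale, Yusuf's side holds only 25%, not > 75%.
So Yusuf does not control Ironvale.

No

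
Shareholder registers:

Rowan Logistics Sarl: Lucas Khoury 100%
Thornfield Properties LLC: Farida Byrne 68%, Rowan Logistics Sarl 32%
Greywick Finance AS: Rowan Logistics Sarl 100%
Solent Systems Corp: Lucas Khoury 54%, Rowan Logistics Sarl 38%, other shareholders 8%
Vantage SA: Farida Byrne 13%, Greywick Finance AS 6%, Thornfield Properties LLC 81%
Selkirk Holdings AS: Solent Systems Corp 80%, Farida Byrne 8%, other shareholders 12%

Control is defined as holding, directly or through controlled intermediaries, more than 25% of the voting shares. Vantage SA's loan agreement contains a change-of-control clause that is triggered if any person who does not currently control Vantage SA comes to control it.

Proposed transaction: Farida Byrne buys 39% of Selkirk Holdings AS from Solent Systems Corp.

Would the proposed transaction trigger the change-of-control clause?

The purchase adds only to Farida's holdings (Solent's stake shrinks), so Farida is the only person who could newly come to control Vantage.
Farida holds 68% of Thornfield, so Farida controls Thornfield.
Farida and Thornfield together hold 13% + 81% = 94% of Vantage, so Farida controls Vantage.
So Farida already controls Vantage before the transaction.
After the purchase, Farida's direct stake in Selkirk rises to 8% + 39% = 47%, and Solent's stake falls to 41%.
Farida controlled Vantage already, so this is not a new person acquiring control; every other person's position is unchanged or reduced.
No new person acquires control, so the clause is not triggered.

No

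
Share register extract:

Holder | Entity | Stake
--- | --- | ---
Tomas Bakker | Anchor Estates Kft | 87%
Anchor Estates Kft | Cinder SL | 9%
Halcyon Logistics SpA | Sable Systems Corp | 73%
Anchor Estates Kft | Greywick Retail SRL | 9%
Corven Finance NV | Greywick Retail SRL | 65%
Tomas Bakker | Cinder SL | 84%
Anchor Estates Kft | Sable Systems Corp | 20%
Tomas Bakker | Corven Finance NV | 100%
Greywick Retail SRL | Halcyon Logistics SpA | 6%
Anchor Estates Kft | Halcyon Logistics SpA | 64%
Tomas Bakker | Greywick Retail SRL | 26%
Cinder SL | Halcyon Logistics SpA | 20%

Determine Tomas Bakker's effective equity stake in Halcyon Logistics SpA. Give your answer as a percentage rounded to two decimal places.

79.98%

Tomas reaches Halcyon along 6 paths.
Via Anchor → Greywick: 87% × 9% × 6% = 0.4698%.
Via Corven → Greywick: 100% × 65% × 6% = 3.9%.
Via Greywick: 26% × 6% = 1.56%.
Via Cinder: 84% × 20% = 16.8%.
Via Anchor → Cinder: 87% × 9% × 20% = 1.566%.
Via Anchor: 87% × 64% = 55.68%.
Total: 0.4698% + 3.9% + 1.56% + 16.8% + 1.566% + 55.68% = 79.9758%.
Rounded: 79.98%.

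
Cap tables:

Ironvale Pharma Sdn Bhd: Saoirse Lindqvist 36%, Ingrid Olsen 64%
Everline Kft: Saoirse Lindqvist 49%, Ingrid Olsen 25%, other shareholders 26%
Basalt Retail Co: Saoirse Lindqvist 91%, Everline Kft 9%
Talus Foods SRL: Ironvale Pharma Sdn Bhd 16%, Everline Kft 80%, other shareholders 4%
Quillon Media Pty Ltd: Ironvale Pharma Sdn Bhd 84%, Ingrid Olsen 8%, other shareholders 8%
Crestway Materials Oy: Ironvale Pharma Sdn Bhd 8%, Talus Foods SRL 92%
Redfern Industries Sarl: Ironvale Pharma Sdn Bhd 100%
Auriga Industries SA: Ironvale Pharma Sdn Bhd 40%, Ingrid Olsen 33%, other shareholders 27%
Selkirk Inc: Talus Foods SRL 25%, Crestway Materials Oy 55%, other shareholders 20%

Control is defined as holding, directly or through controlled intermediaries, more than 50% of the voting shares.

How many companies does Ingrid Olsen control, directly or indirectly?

Ingrid holds 64% of Ironvale, so Ingrid controls Ironvale.
Ironvale and Ingrid together hold 84% + 8% = 92% of Quillon, so Ingrid controls Quillon.
Ironvale holds 100% of Redfern, so Ingrid controls Redfern.
Ironvale and Ingrid together hold 40% + 33% = 73% of Auriga, so Ingrid controls Auriga.
No other company's threshold is met.
Ingrid controls 4 companies.

4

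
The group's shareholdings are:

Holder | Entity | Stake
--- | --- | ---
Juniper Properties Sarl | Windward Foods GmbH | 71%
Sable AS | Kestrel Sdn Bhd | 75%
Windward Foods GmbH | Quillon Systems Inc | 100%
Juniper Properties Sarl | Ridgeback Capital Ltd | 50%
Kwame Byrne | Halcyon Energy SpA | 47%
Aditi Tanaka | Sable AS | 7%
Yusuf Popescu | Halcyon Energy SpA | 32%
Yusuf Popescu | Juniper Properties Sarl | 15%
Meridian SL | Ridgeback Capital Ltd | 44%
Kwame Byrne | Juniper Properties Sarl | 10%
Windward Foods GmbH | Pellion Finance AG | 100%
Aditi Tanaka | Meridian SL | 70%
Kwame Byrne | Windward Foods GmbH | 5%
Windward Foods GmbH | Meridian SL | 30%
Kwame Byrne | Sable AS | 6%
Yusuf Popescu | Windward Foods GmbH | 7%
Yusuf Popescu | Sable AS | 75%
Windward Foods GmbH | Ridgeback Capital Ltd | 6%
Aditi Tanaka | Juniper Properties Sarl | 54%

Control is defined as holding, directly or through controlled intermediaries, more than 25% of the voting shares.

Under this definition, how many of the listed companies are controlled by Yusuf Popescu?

3

Yusuf holds 75% of Sable, so Yusuf controls Sable.
Yusuf holds 32% of Halcyon, so Yusuf controls Halcyon.
Sable holds 75% of Kestrel, so Yusuf controls Kestrel.
No other company's threshold is met.
Yusuf controls 3 companies.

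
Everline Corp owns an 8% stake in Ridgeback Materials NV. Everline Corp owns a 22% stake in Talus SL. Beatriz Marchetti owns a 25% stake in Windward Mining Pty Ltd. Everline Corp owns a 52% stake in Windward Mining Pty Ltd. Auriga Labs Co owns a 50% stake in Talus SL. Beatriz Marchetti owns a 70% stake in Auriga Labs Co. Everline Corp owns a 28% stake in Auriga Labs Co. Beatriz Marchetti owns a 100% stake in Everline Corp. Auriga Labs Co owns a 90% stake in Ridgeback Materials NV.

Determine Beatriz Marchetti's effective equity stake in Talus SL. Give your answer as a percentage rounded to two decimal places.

71.00%

Beatriz reaches Talus along 3 paths.
Via Everline → Auriga: 100% × 28% × 50% = 14%.
Via Auriga: 70% × 50% = 35%.
Via Everline: 100% × 22% = 22%.
Total: 14% + 35% + 22% = 71%.
Rounded: 71.00%.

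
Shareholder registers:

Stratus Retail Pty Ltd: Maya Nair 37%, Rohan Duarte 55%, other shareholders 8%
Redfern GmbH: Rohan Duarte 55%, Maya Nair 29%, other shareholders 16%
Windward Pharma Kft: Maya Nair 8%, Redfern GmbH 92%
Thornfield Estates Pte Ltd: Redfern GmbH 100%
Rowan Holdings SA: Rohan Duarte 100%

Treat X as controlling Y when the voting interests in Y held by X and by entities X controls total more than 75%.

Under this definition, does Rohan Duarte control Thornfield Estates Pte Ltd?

Rohan holds 100% of Rowan, so Rohan controls Rowan.
Neither Rohan nor any entity Rohan controls holds any voting interest in Thornfield.
So Rohan does not control Thornfield.

No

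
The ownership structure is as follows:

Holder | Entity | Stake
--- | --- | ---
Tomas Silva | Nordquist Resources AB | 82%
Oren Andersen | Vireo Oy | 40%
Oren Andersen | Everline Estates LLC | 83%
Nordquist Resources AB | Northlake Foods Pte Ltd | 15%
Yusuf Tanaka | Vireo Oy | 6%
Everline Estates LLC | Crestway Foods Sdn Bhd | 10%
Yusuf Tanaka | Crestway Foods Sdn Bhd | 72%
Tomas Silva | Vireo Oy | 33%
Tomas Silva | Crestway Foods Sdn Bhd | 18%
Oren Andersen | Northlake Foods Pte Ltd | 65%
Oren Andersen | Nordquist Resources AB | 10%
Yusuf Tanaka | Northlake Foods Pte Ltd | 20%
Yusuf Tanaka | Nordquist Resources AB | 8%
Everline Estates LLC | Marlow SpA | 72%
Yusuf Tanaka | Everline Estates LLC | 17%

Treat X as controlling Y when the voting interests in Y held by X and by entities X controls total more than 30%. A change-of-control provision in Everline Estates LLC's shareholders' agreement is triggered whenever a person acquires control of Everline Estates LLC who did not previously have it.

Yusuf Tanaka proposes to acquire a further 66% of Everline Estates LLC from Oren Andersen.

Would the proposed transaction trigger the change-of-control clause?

The purchase adds only to Yusuf's holdings (Oren's stake shrinks), so Yusuf is the only person who could newly come to control Everline.
Yusuf holds 72% of Crestway, so Yusuf controls Crestway.
In Everline, Yusuf's side holds only 17%, not > 30%.
So before the transaction, Yusuf does not control Everline.
After the purchase, Yusuf's direct stake in Everline rises to 17% + 66% = 83%, and Oren's stake falls to 17%.
Yusuf holds 83% of Everline, so Yusuf controls Everline.
Yusuf did not control Everline before and does after, so the clause is triggered.

Yes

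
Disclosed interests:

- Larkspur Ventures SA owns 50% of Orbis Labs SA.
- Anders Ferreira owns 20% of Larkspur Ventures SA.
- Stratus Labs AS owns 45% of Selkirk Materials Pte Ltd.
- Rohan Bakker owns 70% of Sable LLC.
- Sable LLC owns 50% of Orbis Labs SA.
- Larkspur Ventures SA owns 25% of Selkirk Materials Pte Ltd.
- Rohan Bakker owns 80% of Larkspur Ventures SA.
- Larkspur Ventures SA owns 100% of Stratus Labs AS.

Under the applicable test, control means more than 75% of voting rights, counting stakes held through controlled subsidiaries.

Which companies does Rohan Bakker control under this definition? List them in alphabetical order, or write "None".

Larkspur Ventures SA, Stratus Labs AS

Rohan holds 80% of Larkspur, so Rohan controls Larkspur.
Larkspur holds 100% of Stratus, so Rohan controls Stratus.
No other company's threshold is met.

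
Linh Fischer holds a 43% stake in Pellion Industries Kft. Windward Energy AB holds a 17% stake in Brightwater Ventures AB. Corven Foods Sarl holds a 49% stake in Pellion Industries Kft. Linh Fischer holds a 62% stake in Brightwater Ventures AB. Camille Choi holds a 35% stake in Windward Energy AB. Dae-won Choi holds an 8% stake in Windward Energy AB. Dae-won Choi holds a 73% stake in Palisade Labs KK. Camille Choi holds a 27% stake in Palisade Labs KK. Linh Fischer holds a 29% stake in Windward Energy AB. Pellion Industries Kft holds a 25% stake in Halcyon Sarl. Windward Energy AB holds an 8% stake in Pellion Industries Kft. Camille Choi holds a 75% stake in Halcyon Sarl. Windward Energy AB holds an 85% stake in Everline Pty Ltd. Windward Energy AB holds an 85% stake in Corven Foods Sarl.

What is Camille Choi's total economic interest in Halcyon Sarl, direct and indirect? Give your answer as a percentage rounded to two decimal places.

Camille reaches Halcyon along 3 paths.
Direct stake: 75% = 75%.
Via Windward → Pellion: 35% × 8% × 25% = 0.7%.
Via Windward → Corven → Pellion: 35% × 85% × 49% × 25% = 3.644375%.
Total: 75% + 0.7% + 3.644375% = 79.344375%.
Rounded: 79.34%.

79.34%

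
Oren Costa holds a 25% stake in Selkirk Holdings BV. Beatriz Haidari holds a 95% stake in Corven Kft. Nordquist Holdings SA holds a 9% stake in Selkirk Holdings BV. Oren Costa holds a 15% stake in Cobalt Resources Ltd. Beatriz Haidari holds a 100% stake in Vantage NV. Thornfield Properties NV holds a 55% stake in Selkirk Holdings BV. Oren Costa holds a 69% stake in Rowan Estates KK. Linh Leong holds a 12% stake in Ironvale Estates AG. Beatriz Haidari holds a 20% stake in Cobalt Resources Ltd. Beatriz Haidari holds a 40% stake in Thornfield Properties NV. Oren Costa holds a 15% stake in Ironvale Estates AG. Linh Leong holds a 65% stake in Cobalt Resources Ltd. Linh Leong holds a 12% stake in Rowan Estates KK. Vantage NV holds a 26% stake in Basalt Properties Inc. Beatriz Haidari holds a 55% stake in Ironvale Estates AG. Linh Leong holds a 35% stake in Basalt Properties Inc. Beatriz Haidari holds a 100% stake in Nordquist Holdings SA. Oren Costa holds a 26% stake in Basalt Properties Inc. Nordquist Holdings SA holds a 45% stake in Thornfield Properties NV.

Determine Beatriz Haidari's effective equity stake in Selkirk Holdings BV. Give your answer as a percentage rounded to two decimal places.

Beatriz reaches Selkirk along 3 paths.
Via Nordquist: 100% × 9% = 9%.
Via Nordquist → Thornfield: 100% × 45% × 55% = 24.75%.
Via Thornfield: 40% × 55% = 22%.
Total: 9% + 24.75% + 22% = 55.75%.

55.75%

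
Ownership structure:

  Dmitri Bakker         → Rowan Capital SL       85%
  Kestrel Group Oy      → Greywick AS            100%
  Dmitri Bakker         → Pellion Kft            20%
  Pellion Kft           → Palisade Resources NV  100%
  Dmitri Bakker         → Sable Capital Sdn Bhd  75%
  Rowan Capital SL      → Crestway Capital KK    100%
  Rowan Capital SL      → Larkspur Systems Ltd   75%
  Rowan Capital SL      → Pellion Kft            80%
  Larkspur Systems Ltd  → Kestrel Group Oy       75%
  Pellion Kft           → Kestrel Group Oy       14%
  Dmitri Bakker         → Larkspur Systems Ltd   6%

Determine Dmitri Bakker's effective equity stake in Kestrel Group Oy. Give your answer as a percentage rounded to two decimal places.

64.63%

Dmitri reaches Kestrel along 4 paths.
Via Rowan → Larkspur: 85% × 75% × 75% = 47.8125%.
Via Larkspur: 6% × 75% = 4.5%.
Via Pellion: 20% × 14% = 2.8%.
Via Rowan → Pellion: 85% × 80% × 14% = 9.52%.
Total: 47.8125% + 4.5% + 2.8% + 9.52% = 64.6325%.
Rounded: 64.63%.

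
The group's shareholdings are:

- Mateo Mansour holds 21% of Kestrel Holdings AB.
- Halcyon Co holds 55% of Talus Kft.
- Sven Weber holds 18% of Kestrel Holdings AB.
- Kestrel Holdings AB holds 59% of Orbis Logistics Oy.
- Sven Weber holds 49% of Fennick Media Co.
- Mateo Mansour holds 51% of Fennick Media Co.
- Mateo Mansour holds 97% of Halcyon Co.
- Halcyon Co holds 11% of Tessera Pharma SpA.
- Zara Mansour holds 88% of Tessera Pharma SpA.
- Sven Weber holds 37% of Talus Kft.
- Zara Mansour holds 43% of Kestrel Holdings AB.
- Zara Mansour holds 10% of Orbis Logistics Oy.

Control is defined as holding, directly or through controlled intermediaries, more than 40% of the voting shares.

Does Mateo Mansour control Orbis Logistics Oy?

No

Mateo holds 51% of Fennick, so Mateo controls Fennick.
Mateo holds 97% of Halcyon, so Mateo controls Halcyon.
Halcyon holds 55% of Talus, so Mateo controls Talus.
Neither Mateo nor any entity Mateo controls holds any voting interest in Orbis.
So Mateo does not control Orbis.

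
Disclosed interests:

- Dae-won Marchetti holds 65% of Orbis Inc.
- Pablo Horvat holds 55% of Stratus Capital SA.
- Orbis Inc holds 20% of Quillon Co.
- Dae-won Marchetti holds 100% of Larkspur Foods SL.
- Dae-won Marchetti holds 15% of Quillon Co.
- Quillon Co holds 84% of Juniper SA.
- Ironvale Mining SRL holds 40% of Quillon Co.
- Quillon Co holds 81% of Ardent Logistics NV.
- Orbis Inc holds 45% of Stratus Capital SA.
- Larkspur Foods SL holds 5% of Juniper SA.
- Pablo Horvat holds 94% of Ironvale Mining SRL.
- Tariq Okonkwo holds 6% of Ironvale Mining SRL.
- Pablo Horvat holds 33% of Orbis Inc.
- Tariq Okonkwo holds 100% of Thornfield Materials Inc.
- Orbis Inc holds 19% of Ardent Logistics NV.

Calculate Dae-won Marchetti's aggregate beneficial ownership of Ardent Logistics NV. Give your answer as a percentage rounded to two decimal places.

Dae-won reaches Ardent along 3 paths.
Via Orbis: 65% × 19% = 12.35%.
Via Orbis → Quillon: 65% × 20% × 81% = 10.53%.
Via Quillon: 15% × 81% = 12.15%.
Total: 12.35% + 10.53% + 12.15% = 35.03%.

35.03%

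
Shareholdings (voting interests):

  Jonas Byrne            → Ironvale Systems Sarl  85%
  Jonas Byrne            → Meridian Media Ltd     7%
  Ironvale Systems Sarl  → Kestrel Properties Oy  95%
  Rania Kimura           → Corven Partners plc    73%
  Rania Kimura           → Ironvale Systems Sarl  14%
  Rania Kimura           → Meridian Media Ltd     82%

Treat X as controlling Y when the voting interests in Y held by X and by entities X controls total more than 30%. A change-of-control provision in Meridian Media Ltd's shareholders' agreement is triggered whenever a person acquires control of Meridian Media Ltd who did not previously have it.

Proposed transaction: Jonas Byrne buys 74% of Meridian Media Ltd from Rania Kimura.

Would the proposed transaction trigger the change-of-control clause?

The purchase adds only to Jonas's holdings (Rania's stake shrinks), so Jonas is the only person who could newly come to control Meridian.
Jonas holds 85% of Ironvale, so Jonas controls Ironvale.
Ironvale holds 95% of Kestrel, so Jonas controls Kestrel.
In Meridian, Jonas's side holds only 7%, not > 30%.
So before the transaction, Jonas does not control Meridian.
After the purchase, Jonas's direct stake in Meridian rises to 7% + 74% = 81%, and Rania's stake falls to 8%.
Jonas holds 81% of Meridian, so Jonas controls Meridian.
Jonas did not control Meridian before and does after, so the clause is triggered.

Yes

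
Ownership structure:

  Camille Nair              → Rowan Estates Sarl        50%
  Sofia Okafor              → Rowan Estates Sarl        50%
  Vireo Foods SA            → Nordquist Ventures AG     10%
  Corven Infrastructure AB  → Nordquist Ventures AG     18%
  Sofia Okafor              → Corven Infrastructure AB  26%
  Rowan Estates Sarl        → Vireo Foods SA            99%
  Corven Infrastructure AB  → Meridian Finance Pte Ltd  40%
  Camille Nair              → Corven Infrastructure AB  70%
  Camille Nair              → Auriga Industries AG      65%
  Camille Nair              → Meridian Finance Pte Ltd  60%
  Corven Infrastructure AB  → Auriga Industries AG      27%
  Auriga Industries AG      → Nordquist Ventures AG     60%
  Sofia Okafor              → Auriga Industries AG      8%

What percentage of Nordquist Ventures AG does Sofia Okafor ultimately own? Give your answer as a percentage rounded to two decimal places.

Sofia reaches Nordquist along 4 paths.
Via Corven: 26% × 18% = 4.68%.
Via Rowan → Vireo: 50% × 99% × 10% = 4.95%.
Via Auriga: 8% × 60% = 4.8%.
Via Corven → Auriga: 26% × 27% × 60% = 4.212%.
Total: 4.68% + 4.95% + 4.8% + 4.212% = 18.642%.
Rounded: 18.64%.

18.64%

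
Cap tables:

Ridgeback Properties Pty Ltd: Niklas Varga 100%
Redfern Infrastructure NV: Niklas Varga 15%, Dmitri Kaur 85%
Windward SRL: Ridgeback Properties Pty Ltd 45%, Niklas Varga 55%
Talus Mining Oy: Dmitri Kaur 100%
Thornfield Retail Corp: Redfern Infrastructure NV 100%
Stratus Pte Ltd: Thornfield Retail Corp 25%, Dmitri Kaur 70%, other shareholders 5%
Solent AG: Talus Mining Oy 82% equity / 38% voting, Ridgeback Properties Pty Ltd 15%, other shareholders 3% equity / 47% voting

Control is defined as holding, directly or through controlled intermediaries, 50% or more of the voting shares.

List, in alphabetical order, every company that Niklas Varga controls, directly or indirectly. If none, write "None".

Ridgeback Properties Pty Ltd, Windward SRL

Niklas holds 100% of Ridgeback, so Niklas controls Ridgeback.
Ridgeback and Niklas together hold 45% + 55% = 100% of Windward, so Niklas controls Windward.
No other company's threshold is met.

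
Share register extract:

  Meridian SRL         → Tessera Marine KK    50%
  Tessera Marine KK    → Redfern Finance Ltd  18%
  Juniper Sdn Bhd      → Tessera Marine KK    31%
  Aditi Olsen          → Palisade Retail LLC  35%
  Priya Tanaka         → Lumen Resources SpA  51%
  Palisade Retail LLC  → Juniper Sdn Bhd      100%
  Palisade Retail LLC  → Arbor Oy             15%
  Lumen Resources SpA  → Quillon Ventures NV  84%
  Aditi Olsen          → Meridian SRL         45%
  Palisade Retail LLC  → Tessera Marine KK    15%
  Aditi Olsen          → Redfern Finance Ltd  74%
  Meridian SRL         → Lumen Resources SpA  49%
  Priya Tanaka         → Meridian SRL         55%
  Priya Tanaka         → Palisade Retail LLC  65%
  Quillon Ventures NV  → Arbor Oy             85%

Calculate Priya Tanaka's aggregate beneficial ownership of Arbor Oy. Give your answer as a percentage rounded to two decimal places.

65.41%

Priya reaches Arbor along 3 paths.
Via Lumen → Quillon: 51% × 84% × 85% = 36.414%.
Via Meridian → Lumen → Quillon: 55% × 49% × 84% × 85% = 19.2423%.
Via Palisade: 65% × 15% = 9.75%.
Total: 36.414% + 19.2423% + 9.75% = 65.4063%.
Rounded: 65.41%.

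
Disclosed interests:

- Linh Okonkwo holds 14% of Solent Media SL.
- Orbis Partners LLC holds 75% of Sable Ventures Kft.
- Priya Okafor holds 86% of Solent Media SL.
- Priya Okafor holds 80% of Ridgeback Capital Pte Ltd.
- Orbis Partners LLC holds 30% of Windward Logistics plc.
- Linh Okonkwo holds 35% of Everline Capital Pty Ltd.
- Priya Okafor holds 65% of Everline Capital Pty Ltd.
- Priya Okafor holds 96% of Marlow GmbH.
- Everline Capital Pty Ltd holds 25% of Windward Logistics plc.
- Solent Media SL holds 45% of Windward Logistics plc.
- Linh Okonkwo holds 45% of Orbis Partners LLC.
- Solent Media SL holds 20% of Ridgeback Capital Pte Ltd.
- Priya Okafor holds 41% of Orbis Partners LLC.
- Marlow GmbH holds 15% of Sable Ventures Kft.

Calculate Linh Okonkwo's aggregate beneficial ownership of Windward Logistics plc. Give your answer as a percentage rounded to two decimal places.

28.55%

Linh reaches Windward along 3 paths.
Via Everline: 35% × 25% = 8.75%.
Via Solent: 14% × 45% = 6.3%.
Via Orbis: 45% × 30% = 13.5%.
Total: 8.75% + 6.3% + 13.5% = 28.55%.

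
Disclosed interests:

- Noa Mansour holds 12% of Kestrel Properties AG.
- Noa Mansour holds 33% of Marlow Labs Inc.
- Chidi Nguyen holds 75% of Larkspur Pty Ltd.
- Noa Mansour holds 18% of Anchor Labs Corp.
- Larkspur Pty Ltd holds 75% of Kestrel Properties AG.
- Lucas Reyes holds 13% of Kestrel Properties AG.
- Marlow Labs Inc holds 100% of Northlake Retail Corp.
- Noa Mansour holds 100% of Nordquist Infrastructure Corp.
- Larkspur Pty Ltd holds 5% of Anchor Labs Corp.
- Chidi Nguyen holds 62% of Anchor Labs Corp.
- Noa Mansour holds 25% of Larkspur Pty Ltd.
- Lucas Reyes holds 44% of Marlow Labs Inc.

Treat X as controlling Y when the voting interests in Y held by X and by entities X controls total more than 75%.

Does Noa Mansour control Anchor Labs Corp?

Noa holds 100% of Nordquist, so Noa controls Nordquist.
In Anchor, Noa's side holds only 18%, not > 75%.
So Noa does not control Anchor.

No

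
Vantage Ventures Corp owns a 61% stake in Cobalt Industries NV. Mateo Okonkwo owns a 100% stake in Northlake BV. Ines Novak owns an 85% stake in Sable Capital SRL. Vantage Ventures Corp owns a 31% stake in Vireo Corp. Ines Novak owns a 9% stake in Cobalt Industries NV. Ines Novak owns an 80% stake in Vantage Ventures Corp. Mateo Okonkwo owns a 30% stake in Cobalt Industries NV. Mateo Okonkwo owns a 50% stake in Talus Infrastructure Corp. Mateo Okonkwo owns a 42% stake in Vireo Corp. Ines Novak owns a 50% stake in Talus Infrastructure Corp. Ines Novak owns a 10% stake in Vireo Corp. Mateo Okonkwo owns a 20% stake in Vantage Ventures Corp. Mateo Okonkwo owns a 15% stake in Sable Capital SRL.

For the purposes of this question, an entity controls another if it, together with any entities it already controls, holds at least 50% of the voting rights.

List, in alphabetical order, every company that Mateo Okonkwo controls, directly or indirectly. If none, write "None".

Northlake BV, Talus Infrastructure Corp

Mateo holds 50% of Talus, so Mateo controls Talus.
Mateo holds 100% of Northlake, so Mateo controls Northlake.
No other company's threshold is met.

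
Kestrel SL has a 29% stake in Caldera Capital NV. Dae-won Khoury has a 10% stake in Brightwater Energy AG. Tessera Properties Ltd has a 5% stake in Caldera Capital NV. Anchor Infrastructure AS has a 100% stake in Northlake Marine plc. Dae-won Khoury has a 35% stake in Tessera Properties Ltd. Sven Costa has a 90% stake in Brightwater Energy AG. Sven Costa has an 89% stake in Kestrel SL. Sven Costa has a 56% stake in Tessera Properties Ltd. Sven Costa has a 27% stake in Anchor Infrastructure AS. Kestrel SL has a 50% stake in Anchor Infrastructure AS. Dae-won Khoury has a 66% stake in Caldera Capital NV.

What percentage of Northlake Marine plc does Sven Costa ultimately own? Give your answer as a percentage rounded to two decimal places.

71.50%

Sven reaches Northlake along 2 paths.
Via Anchor: 27% × 100% = 27%.
Via Kestrel → Anchor: 89% × 50% × 100% = 44.5%.
Total: 27% + 44.5% = 71.5%.
Rounded: 71.50%.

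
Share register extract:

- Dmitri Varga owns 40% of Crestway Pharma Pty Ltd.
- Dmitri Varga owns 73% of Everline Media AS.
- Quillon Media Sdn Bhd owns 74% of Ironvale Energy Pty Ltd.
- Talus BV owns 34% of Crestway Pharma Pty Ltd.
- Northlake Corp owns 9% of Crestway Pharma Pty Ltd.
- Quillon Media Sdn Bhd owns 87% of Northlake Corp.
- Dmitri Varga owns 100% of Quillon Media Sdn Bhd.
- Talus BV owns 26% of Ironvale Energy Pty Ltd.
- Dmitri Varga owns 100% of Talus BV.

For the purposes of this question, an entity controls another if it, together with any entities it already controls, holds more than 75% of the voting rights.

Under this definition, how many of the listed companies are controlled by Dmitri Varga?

Dmitri holds 100% of Quillon, so Dmitri controls Quillon.
Dmitri holds 100% of Talus, so Dmitri controls Talus.
Quillon holds 87% of Northlake, so Dmitri controls Northlake.
Talus and Quillon together hold 26% + 74% = 100% of Ironvale, so Dmitri controls Ironvale.
Dmitri and Talus and Northlake together hold 40% + 34% + 9% = 83% of Crestway, so Dmitri controls Crestway.
No other company's threshold is met.
Dmitri controls 5 companies.

5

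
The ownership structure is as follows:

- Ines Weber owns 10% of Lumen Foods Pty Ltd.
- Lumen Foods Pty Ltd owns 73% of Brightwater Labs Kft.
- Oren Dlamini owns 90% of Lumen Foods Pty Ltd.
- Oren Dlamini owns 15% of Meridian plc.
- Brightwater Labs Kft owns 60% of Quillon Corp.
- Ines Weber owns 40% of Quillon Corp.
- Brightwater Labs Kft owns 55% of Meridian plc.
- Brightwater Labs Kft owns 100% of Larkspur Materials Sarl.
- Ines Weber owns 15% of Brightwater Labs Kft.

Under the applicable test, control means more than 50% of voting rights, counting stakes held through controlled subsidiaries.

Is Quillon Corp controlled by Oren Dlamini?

Yes

Oren holds 90% of Lumen, so Oren controls Lumen.
Lumen holds 73% of Brightwater, so Oren controls Brightwater.
Brightwater holds 60% of Quillon, so Oren controls Quillon.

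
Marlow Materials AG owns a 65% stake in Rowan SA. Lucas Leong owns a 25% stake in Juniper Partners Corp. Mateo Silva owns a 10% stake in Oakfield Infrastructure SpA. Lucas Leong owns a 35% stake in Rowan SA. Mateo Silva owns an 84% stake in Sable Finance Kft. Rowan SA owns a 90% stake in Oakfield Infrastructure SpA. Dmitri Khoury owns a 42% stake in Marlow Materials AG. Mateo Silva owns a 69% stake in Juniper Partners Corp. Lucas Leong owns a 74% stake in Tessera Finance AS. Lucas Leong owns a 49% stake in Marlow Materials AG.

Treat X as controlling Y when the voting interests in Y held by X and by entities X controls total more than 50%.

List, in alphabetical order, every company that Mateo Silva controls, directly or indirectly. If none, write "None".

Juniper Partners Corp, Sable Finance Kft

Mateo holds 84% of Sable, so Mateo controls Sable.
Mateo holds 69% of Juniper, so Mateo controls Juniper.
No other company's threshold is met.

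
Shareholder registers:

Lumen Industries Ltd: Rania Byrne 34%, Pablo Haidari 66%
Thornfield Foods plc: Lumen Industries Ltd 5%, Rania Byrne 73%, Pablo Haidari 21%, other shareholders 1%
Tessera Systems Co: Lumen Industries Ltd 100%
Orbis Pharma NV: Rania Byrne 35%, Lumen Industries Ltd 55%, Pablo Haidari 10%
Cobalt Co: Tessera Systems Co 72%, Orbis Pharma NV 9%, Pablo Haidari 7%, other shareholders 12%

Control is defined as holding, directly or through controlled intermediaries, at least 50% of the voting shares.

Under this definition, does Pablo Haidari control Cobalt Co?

Yes

Pablo holds 66% of Lumen, so Pablo controls Lumen.
Lumen holds 100% of Tessera, so Pablo controls Tessera.
Lumen and Pablo together hold 55% + 10% = 65% of Orbis, so Pablo controls Orbis.
Tessera and Orbis and Pablo together hold 72% + 9% + 7% = 88% of Cobalt, so Pablo controls Cobalt.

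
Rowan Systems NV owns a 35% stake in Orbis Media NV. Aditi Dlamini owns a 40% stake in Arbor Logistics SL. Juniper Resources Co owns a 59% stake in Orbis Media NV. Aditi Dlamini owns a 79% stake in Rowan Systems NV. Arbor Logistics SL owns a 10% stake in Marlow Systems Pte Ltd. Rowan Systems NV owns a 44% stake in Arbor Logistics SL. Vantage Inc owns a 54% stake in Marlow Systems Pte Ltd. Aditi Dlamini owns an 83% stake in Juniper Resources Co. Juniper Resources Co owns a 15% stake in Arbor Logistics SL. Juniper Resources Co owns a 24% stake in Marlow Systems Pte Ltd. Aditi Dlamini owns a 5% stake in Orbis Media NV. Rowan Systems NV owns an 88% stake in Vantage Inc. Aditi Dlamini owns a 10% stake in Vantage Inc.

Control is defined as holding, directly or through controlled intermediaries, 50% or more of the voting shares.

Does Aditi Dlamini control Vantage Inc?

Yes

Aditi holds 79% of Rowan, so Aditi controls Rowan.
Aditi and Rowan together hold 10% + 88% = 98% of Vantage, so Aditi controls Vantage.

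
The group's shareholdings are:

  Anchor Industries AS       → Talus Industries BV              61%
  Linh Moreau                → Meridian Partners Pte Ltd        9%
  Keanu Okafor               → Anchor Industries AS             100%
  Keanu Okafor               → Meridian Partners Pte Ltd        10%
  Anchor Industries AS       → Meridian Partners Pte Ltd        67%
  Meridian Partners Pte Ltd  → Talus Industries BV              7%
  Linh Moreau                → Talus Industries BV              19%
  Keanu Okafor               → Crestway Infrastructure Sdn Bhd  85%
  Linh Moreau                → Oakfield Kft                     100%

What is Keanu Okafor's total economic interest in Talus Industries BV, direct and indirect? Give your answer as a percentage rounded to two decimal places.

66.39%

Keanu reaches Talus along 3 paths.
Via Anchor: 100% × 61% = 61%.
Via Meridian: 10% × 7% = 0.7%.
Via Anchor → Meridian: 100% × 67% × 7% = 4.69%.
Total: 61% + 0.7% + 4.69% = 66.39%.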